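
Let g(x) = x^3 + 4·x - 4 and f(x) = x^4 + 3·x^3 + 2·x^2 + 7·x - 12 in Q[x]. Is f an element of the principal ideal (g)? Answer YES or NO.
In Q[x] the ideal (g) consists of all multiples of g, so f ∈ (g) iff g | f, i.e. iff the remainder of f on division by g is 0. Divide f by g (g is monic, so eliminate the leading term of the running remainder at each step):
  leading term x^4: subtract (x)·g(x) = x^4 + 4·x^2 - 4·x, leaving 3·x^3 - 2·x^2 + 11·x - 12
  leading term 3·x^3: subtract (3)·g(x) = 3·x^3 + 12·x - 12, leaving -2·x^2 - x
The remainder r(x) = -2·x^2 - x ≠ 0 (and deg r < deg g), so g ∤ f, i.e. f ∉ (g).

Final answer: NO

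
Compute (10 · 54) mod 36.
0

Reduce the factors first: 54 ≡ 18 (mod 36), so 10 · 54 ≡ 10 · 18 (mod 36). 10 · 18 = 180. Dividing by 36: 180 = 5·36 + 0. So (10 · 54) mod 36 = 0.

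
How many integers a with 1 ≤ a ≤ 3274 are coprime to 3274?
The number of a ∈ {1, ..., 3274} with gcd(a, 3274) = 1 is by definition Euler's totient φ(3274). φ is multiplicative, with φ(p^e) = p^e − p^(e−1). Factorise 3274 = 2 · 1637. Then
  φ(3274) = (2 − 1) · (1637 − 1) = 1 · 1636 = 1636.
So there are 1636 such integers.

Final answer: 1636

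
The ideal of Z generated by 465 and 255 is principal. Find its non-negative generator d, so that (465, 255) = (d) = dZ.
In the PID Z, (a, b) is generated by gcd(a, b). Compute gcd(465, 255) with the extended Euclidean algorithm, tracking rows (r, s, t) with s·465 + t·255 = r:
  row A: (465, 1, 0)   [1·465 + 0·255 = 465]
  row B: (255, 0, 1)   [0·465 + 1·255 = 255]
  465 = 1·255 + 210   → row C = row A − 1·row B = (210, 1, −1)   [check: 1·465 − 1·255 = 210]
  255 = 1·210 + 45   → row D = row B − 1·row C = (45, −1, 2)   [check: −1·465 + 2·255 = 45]
  210 = 4·45 + 30   → row E = row C − 4·row D = (30, 5, −9)   [check: 5·465 − 9·255 = 30]
  45 = 1·30 + 15   → row F = row D − 1·row E = (15, −6, 11)   [check: −6·465 + 11·255 = 15]
  30 = 2·15 + 0   → remainder 0, stop. gcd = 15 (last nonzero row F).
So gcd(465, 255) = 15, with Bézout identity −6·465 + 11·255 = 15. Containment (⊇): the Bézout identity exhibits 15 as an element of (465, 255), giving (15) ⊆ (465, 255). Containment (⊆): since 15 | 465 and 15 | 255 (465 = 15·31, 255 = 15·17), every Z-linear combination of 465 and 255 is divisible by 15, so (465, 255) ⊆ (15). Therefore (465, 255) = (15), d = 15.

Final answer: (465, 255) = (15); d = 15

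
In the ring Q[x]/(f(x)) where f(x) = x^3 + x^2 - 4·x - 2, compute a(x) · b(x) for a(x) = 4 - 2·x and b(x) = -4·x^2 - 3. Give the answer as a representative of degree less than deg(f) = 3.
a · b ≡ -24·x^2 + 38·x + 4 (mod f(x))

First multiply in Q[x] without reducing: a · b = 8·x^3 - 16·x^2 + 6·x - 12. Now divide by f(x) = x^3 + x^2 - 4·x - 2, eliminating the leading term at each step:
  leading term 8·x^3: subtract (8)·f(x) = 8·x^3 + 8·x^2 - 32·x - 16, leaving -24·x^2 + 38·x + 4
The degree is now < 3, so this is the remainder. Hence a · b ≡ -24·x^2 + 38·x + 4 in Q[x]/(f).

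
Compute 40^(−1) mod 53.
Apply the extended Euclidean algorithm to (53, 40), tracking rows (r, s, t) with s·53 + t·40 = r. Each division r_prev = q·r_cur + r_new produces the new row as (previous row) − q·(current row):
  row A: (53, 1, 0)   [1·53 + 0·40 = 53]
  row B: (40, 0, 1)   [0·53 + 1·40 = 40]
  53 = 1·40 + 13   → row C = row A − 1·row B = (13, 1, −1)   [check: 1·53 − 1·40 = 13]
  40 = 3·13 + 1   → row D = row B − 3·row C = (1, −3, 4)   [check: −3·53 + 4·40 = 1]
  13 = 13·1 + 0   → remainder 0, stop. gcd = 1 (last nonzero row D).
The gcd is 1, so 40 is invertible mod 53. The last nonzero row gives −3·53 + 4·40 = 1, so t = 4. So 40^(−1) ≡ 4 (mod 53). Verify: 40 · 4 = 160 ≡ 1 (mod 53). ✓

Final answer: 40^(−1) ≡ 4 (mod 53)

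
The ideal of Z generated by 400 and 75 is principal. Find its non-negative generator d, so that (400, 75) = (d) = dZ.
In the PID Z, (a, b) is generated by gcd(a, b). Compute gcd(400, 75) with the extended Euclidean algorithm, tracking rows (r, s, t) with s·400 + t·75 = r:
  row A: (400, 1, 0)   [1·400 + 0·75 = 400]
  row B: (75, 0, 1)   [0·400 + 1·75 = 75]
  400 = 5·75 + 25   → row C = row A − 5·row B = (25, 1, −5)   [check: 1·400 − 5·75 = 25]
  75 = 3·25 + 0   → remainder 0, stop. gcd = 25 (last nonzero row C).
So gcd(400, 75) = 25, with Bézout identity 1·400 − 5·75 = 25. Containment (⊇): the Bézout identity exhibits 25 as an element of (400, 75), giving (25) ⊆ (400, 75). Containment (⊆): since 25 | 400 and 25 | 75 (400 = 25·16, 75 = 25·3), every Z-linear combination of 400 and 75 is divisible by 25, so (400, 75) ⊆ (25). Therefore (400, 75) = (25), d = 25.

Final answer: (400, 75) = (25); d = 25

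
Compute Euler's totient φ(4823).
φ is multiplicative, with φ(p^e) = p^e − p^(e−1). Factorise 4823 = 7 · 13 · 53. Then
  φ(4823) = (7 − 1) · (13 − 1) · (53 − 1) = 6 · 12 · 52 = 3744.

Final answer: φ(4823) = 3744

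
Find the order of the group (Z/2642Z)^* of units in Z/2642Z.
(Z/2642Z)^* consists of the classes a with gcd(a, 2642) = 1, so its order is φ(2642). φ is multiplicative, with φ(p^e) = p^e − p^(e−1). Factorise 2642 = 2 · 1321. Then
  φ(2642) = (2 − 1) · (1321 − 1) = 1 · 1320 = 1320.
Thus |(Z/2642Z)^*| = 1320.

Final answer: |(Z/2642Z)^*| = 1320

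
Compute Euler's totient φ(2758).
φ(2758) = 1176

φ is multiplicative, with φ(p^e) = p^e − p^(e−1). Factorise 2758 = 2 · 7 · 197. Then
  φ(2758) = (2 − 1) · (7 − 1) · (197 − 1) = 1 · 6 · 196 = 1176.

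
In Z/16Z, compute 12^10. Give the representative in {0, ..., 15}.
0

Use repeated squaring. Binary(10) = 1010. Walk through the bits of the exponent 10 left-to-right: at each bit after the leading one, square the running value, then multiply by 12 if the bit is 1 (always reducing mod 16):
  bit 1 = 1 (leading): start with 12.
  bit 2 = 0: square 12^2 = 144 ≡ 0 (mod 16).
  bit 3 = 1: square 0^2 = 0; bit is 1, so multiply 0·12 = 0 (mod 16).
  bit 4 = 0: square 0^2 = 0 (mod 16).
Final value: 12^10 ≡ 0 (mod 16).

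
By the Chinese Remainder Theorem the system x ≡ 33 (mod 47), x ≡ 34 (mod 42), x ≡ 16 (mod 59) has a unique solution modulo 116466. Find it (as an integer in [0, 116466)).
x ≡ 109402 (mod 116466); the representative in [0, 116466) is 109402

The moduli 47, 42, 59 are pairwise coprime, so by the CRT there is a unique solution mod 47·42·59 = 116466.
Solve by successive substitution. Start with x ≡ 33 (mod 47).
  Combine with x ≡ 34 (mod 42): write x = 33 + 47·t and require 33 + 47·t ≡ 34 (mod 42), i.e. 47·t ≡ 34 − 33 ≡ 1 (mod 42). Since 47^(−1) ≡ 17 (mod 42) (47 ≡ 5 (mod 42)), t ≡ 17·1 ≡ 17 (mod 42). So x ≡ 33 + 47·17 = 832 (mod 1974).
  Combine with x ≡ 16 (mod 59): write x = 832 + 1974·t and require 832 + 1974·t ≡ 16 (mod 59), i.e. 1974·t ≡ 16 − 832 ≡ 10 (mod 59). Since 1974^(−1) ≡ 35 (mod 59) (1974 ≡ 27 (mod 59)), t ≡ 35·10 ≡ 55 (mod 59). So x ≡ 832 + 1974·55 = 109402 (mod 116466).
Unique solution in [0, 116466): x = 109402.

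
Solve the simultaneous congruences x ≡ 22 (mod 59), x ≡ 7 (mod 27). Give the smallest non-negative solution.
x ≡ 1438 (mod 1593); the representative in [0, 1593) is 1438

The moduli 59, 27 are pairwise coprime, so by the CRT there is a unique solution mod 59·27 = 1593.
Solve by successive substitution. Start with x ≡ 22 (mod 59).
  Combine with x ≡ 7 (mod 27): write x = 22 + 59·t and require 22 + 59·t ≡ 7 (mod 27), i.e. 59·t ≡ 7 − 22 ≡ 12 (mod 27). Since 59^(−1) ≡ 11 (mod 27) (59 ≡ 5 (mod 27)), t ≡ 11·12 ≡ 24 (mod 27). So x ≡ 22 + 59·24 = 1438 (mod 1593).
Unique solution in [0, 1593): x = 1438.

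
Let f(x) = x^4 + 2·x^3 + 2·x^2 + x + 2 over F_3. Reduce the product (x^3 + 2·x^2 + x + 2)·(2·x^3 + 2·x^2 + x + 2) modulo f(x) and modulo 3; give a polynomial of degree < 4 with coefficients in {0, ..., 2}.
Multiply as integer polynomials: a · b = 2·x^6 + 6·x^5 + 7·x^4 + 10·x^3 + 9·x^2 + 4·x + 4. Reducing coefficients mod 3: a · b ≡ 2·x^6 + x^4 + x^3 + x + 1. Now divide by f(x) = x^4 + 2·x^3 + 2·x^2 + x + 2 in F_3[x], eliminating the leading term at each step:
  leading term 2·x^6: subtract (2·x^2)·f(x) = 2·x^6 + x^5 + x^4 + 2·x^3 + x^2, leaving 2·x^5 + 2·x^3 + 2·x^2 + x + 1 (coefficients mod 3)
  leading term 2·x^5: subtract (2·x)·f(x) = 2·x^5 + x^4 + x^3 + 2·x^2 + x, leaving 2·x^4 + x^3 + 1 (coefficients mod 3)
  leading term 2·x^4: subtract (2)·f(x) = 2·x^4 + x^3 + x^2 + 2·x + 1, leaving 2·x^2 + x (coefficients mod 3)
The degree is now < 4, so this is the remainder. Hence a · b ≡ 2·x^2 + x in F_3[x]/(f).

Final answer: a · b ≡ 2·x^2 + x (mod f(x))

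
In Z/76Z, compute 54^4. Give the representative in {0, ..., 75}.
Use repeated squaring. Binary(4) = 100. Walk through the bits of the exponent 4 left-to-right: at each bit after the leading one, square the running value, then multiply by 54 if the bit is 1 (always reducing mod 76):
  bit 1 = 1 (leading): start with 54.
  bit 2 = 0: square 54^2 = 2916 ≡ 28 (mod 76).
  bit 3 = 0: square 28^2 = 784 ≡ 24 (mod 76).
Final value: 54^4 ≡ 24 (mod 76).

Final answer: 24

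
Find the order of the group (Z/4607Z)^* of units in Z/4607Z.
(Z/4607Z)^* consists of the classes a with gcd(a, 4607) = 1, so its order is φ(4607). φ is multiplicative, with φ(p^e) = p^e − p^(e−1). Factorise 4607 = 17 · 271. Then
  φ(4607) = (17 − 1) · (271 − 1) = 16 · 270 = 4320.
Thus |(Z/4607Z)^*| = 4320.

Final answer: |(Z/4607Z)^*| = 4320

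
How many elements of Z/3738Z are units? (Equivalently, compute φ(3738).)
An element a ∈ Z/3738Z is a unit iff gcd(a, 3738) = 1, so the number of units is φ(3738). φ is multiplicative, with φ(p^e) = p^e − p^(e−1). Factorise 3738 = 2 · 3 · 7 · 89. Then
  φ(3738) = (2 − 1) · (3 − 1) · (7 − 1) · (89 − 1) = 1 · 2 · 6 · 88 = 1056.

Final answer: Z/3738Z has φ(3738) = 1056 units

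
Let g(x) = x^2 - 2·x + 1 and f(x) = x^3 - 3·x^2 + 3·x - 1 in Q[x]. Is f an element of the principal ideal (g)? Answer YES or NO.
YES

In Q[x] the ideal (g) consists of all multiples of g, so f ∈ (g) iff g | f, i.e. iff the remainder of f on division by g is 0. Divide f by g (g is monic, so eliminate the leading term of the running remainder at each step):
  leading term x^3: subtract (x)·g(x) = x^3 - 2·x^2 + x, leaving -x^2 + 2·x - 1
  leading term -x^2: subtract (-1)·g(x) = -x^2 + 2·x - 1, leaving 0
The remainder is 0, so f(x) = g(x) · h(x) with h(x) = x - 1. Hence g | f, i.e. f ∈ (g).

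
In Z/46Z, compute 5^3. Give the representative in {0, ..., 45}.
Use repeated squaring. Binary(3) = 11. Walk through the bits of the exponent 3 left-to-right: at each bit after the leading one, square the running value, then multiply by 5 if the bit is 1 (always reducing mod 46):
  bit 1 = 1 (leading): start with 5.
  bit 2 = 1: square 5^2 = 25; bit is 1, so multiply 25·5 = 125 ≡ 33 (mod 46).
Final value: 5^3 ≡ 33 (mod 46).

Final answer: 33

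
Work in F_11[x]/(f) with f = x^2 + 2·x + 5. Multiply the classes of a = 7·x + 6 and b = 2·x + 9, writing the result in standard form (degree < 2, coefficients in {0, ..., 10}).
Multiply as integer polynomials: a · b = 14·x^2 + 75·x + 54. Reducing coefficients mod 11: a · b ≡ 3·x^2 + 9·x + 10. Now divide by f(x) = x^2 + 2·x + 5 in F_11[x], eliminating the leading term at each step:
  leading term 3·x^2: subtract (3)·f(x) = 3·x^2 + 6·x + 4, leaving 3·x + 6 (coefficients mod 11)
The degree is now < 2, so this is the remainder. Hence a · b ≡ 3·x + 6 in F_11[x]/(f).

Final answer: a · b ≡ 3·x + 6 (mod f(x))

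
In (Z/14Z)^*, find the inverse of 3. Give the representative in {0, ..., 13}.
Apply the extended Euclidean algorithm to (14, 3), tracking rows (r, s, t) with s·14 + t·3 = r. Each division r_prev = q·r_cur + r_new produces the new row as (previous row) − q·(current row):
  row A: (14, 1, 0)   [1·14 + 0·3 = 14]
  row B: (3, 0, 1)   [0·14 + 1·3 = 3]
  14 = 4·3 + 2   → row C = row A − 4·row B = (2, 1, −4)   [check: 1·14 − 4·3 = 2]
  3 = 1·2 + 1   → row D = row B − 1·row C = (1, −1, 5)   [check: −1·14 + 5·3 = 1]
  2 = 2·1 + 0   → remainder 0, stop. gcd = 1 (last nonzero row D).
The gcd is 1, so 3 is invertible mod 14. The last nonzero row gives −1·14 + 5·3 = 1, so t = 5. So 3^(−1) ≡ 5 (mod 14). Verify: 3 · 5 = 15 ≡ 1 (mod 14). ✓

Final answer: 3^(−1) ≡ 5 (mod 14)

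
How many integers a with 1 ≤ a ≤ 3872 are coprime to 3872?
1760

The number of a ∈ {1, ..., 3872} with gcd(a, 3872) = 1 is by definition Euler's totient φ(3872). φ is multiplicative, with φ(p^e) = p^e − p^(e−1). Factorise 3872 = 2^5 · 11^2. Then
  φ(3872) = (2^5 − 2^4) · (11^2 − 11^1) = 16 · 110 = 1760.
So there are 1760 such integers.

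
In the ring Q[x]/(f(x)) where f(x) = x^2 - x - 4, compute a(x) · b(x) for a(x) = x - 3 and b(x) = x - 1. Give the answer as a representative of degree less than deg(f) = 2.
a · b ≡ 7 - 3·x (mod f(x))

First multiply in Q[x] without reducing: a · b = x^2 - 4·x + 3. Now divide by f(x) = x^2 - x - 4, eliminating the leading term at each step:
  leading term x^2: subtract (1)·f(x) = x^2 - x - 4, leaving 7 - 3·x
The degree is now < 2, so this is the remainder. Hence a · b ≡ 7 - 3·x in Q[x]/(f).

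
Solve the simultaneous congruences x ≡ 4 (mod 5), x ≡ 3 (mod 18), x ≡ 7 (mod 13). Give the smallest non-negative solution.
The moduli 5, 18, 13 are pairwise coprime, so by the CRT there is a unique solution mod 5·18·13 = 1170.
Solve by successive substitution. Start with x ≡ 4 (mod 5).
  Combine with x ≡ 3 (mod 18): write x = 4 + 5·t and require 4 + 5·t ≡ 3 (mod 18), i.e. 5·t ≡ 3 − 4 ≡ 17 (mod 18). Since 5^(−1) ≡ 11 (mod 18), t ≡ 11·17 ≡ 7 (mod 18). So x ≡ 4 + 5·7 = 39 (mod 90).
  Combine with x ≡ 7 (mod 13): write x = 39 + 90·t and require 39 + 90·t ≡ 7 (mod 13), i.e. 90·t ≡ 7 − 39 ≡ 7 (mod 13). Since 90^(−1) ≡ 12 (mod 13) (90 ≡ 12 (mod 13)), t ≡ 12·7 ≡ 6 (mod 13). So x ≡ 39 + 90·6 = 579 (mod 1170).
Unique solution in [0, 1170): x = 579.

Final answer: x ≡ 579 (mod 1170); the representative in [0, 1170) is 579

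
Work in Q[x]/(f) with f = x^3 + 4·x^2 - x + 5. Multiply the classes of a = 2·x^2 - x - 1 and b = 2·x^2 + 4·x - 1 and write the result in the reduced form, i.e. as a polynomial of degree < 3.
First multiply in Q[x] without reducing: a · b = 4·x^4 + 6·x^3 - 8·x^2 - 3·x + 1. Now divide by f(x) = x^3 + 4·x^2 - x + 5, eliminating the leading term at each step:
  leading term 4·x^4: subtract (4·x)·f(x) = 4·x^4 + 16·x^3 - 4·x^2 + 20·x, leaving -10·x^3 - 4·x^2 - 23·x + 1
  leading term -10·x^3: subtract (-10)·f(x) = -10·x^3 - 40·x^2 + 10·x - 50, leaving 36·x^2 - 33·x + 51
The degree is now < 3, so this is the remainder. Hence a · b ≡ 36·x^2 - 33·x + 51 in Q[x]/(f).

Final answer: a · b ≡ 36·x^2 - 33·x + 51 (mod f(x))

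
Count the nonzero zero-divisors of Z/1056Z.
In Z/1056Z each nonzero element is either a unit (gcd with 1056 is 1) or a zero-divisor (gcd > 1). The number of units is φ(1056): factorise 1056 = 2^5 · 3 · 11, so φ(1056) = (2^5 − 2^4) · (3 − 1) · (11 − 1) = 16 · 2 · 10 = 320. The nonzero elements number 1056 − 1 = 1055. Hence the nonzero zero-divisors number 1055 − 320 = 735.

Final answer: Z/1056Z has 735 nonzero zero-divisors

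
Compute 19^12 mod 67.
15

Use repeated squaring. Binary(12) = 1100. Walk through the bits of the exponent 12 left-to-right: at each bit after the leading one, square the running value, then multiply by 19 if the bit is 1 (always reducing mod 67):
  bit 1 = 1 (leading): start with 19.
  bit 2 = 1: square 19^2 = 361 ≡ 26; bit is 1, so multiply 26·19 = 494 ≡ 25 (mod 67).
  bit 3 = 0: square 25^2 = 625 ≡ 22 (mod 67).
  bit 4 = 0: square 22^2 = 484 ≡ 15 (mod 67).
Final value: 19^12 ≡ 15 (mod 67).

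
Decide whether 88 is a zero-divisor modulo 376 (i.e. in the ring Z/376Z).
gcd(88, 376) = 8 > 1, so 88 is not a unit in Z/376Z. In Z/nZ every nonzero non-unit is a zero-divisor: explicitly, take b = 376/gcd = 47 ≠ 0 (mod 376); then 88·47 = 4136 = 11·376, i.e. 88·47 ≡ 0 (mod 376). So 88 is a zero-divisor.

Final answer: YES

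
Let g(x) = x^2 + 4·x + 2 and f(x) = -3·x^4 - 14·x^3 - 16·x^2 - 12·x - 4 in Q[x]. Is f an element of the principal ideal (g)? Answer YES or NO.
In Q[x] the ideal (g) consists of all multiples of g, so f ∈ (g) iff g | f, i.e. iff the remainder of f on division by g is 0. Divide f by g (g is monic, so eliminate the leading term of the running remainder at each step):
  leading term -3·x^4: subtract (-3·x^2)·g(x) = -3·x^4 - 12·x^3 - 6·x^2, leaving -2·x^3 - 10·x^2 - 12·x - 4
  leading term -2·x^3: subtract (-2·x)·g(x) = -2·x^3 - 8·x^2 - 4·x, leaving -2·x^2 - 8·x - 4
  leading term -2·x^2: subtract (-2)·g(x) = -2·x^2 - 8·x - 4, leaving 0
The remainder is 0, so f(x) = g(x) · h(x) with h(x) = -3·x^2 - 2·x - 2. Hence g | f, i.e. f ∈ (g).

Final answer: YES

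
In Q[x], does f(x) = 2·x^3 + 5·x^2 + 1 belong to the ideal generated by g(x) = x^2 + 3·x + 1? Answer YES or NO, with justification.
In Q[x] the ideal (g) consists of all multiples of g, so f ∈ (g) iff g | f, i.e. iff the remainder of f on division by g is 0. Divide f by g (g is monic, so eliminate the leading term of the running remainder at each step):
  leading term 2·x^3: subtract (2·x)·g(x) = 2·x^3 + 6·x^2 + 2·x, leaving -x^2 - 2·x + 1
  leading term -x^2: subtract (-1)·g(x) = -x^2 - 3·x - 1, leaving x + 2
The remainder r(x) = x + 2 ≠ 0 (and deg r < deg g), so g ∤ f, i.e. f ∉ (g).

Final answer: NO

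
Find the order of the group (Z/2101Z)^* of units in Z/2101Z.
|(Z/2101Z)^*| = 1900

(Z/2101Z)^* consists of the classes a with gcd(a, 2101) = 1, so its order is φ(2101). φ is multiplicative, with φ(p^e) = p^e − p^(e−1). Factorise 2101 = 11 · 191. Then
  φ(2101) = (11 − 1) · (191 − 1) = 10 · 190 = 1900.
Thus |(Z/2101Z)^*| = 1900.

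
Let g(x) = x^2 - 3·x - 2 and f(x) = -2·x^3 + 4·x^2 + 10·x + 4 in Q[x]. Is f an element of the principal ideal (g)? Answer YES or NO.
YES

In Q[x] the ideal (g) consists of all multiples of g, so f ∈ (g) iff g | f, i.e. iff the remainder of f on division by g is 0. Divide f by g (g is monic, so eliminate the leading term of the running remainder at each step):
  leading term -2·x^3: subtract (-2·x)·g(x) = -2·x^3 + 6·x^2 + 4·x, leaving -2·x^2 + 6·x + 4
  leading term -2·x^2: subtract (-2)·g(x) = -2·x^2 + 6·x + 4, leaving 0
The remainder is 0, so f(x) = g(x) · h(x) with h(x) = -2·x - 2. Hence g | f, i.e. f ∈ (g).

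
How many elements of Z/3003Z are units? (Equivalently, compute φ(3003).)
An element a ∈ Z/3003Z is a unit iff gcd(a, 3003) = 1, so the number of units is φ(3003). φ is multiplicative, with φ(p^e) = p^e − p^(e−1). Factorise 3003 = 3 · 7 · 11 · 13. Then
  φ(3003) = (3 − 1) · (7 − 1) · (11 − 1) · (13 − 1) = 2 · 6 · 10 · 12 = 1440.

Final answer: Z/3003Z has φ(3003) = 1440 units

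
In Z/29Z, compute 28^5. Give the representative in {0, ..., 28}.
Use repeated squaring. Binary(5) = 101. Walk through the bits of the exponent 5 left-to-right: at each bit after the leading one, square the running value, then multiply by 28 if the bit is 1 (always reducing mod 29):
  bit 1 = 1 (leading): start with 28.
  bit 2 = 0: square 28^2 = 784 ≡ 1 (mod 29).
  bit 3 = 1: square 1^2 = 1; bit is 1, so multiply 1·28 = 28 (mod 29).
Final value: 28^5 ≡ 28 (mod 29).

Final answer: 28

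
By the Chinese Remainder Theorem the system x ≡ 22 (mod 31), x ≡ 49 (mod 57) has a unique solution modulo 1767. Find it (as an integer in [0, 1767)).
x ≡ 1417 (mod 1767); the representative in [0, 1767) is 1417

The moduli 31, 57 are pairwise coprime, so by the CRT there is a unique solution mod 31·57 = 1767.
Solve by successive substitution. Start with x ≡ 22 (mod 31).
  Combine with x ≡ 49 (mod 57): write x = 22 + 31·t and require 22 + 31·t ≡ 49 (mod 57), i.e. 31·t ≡ 49 − 22 ≡ 27 (mod 57). Since 31^(−1) ≡ 46 (mod 57), t ≡ 46·27 ≡ 45 (mod 57). So x ≡ 22 + 31·45 = 1417 (mod 1767).
Unique solution in [0, 1767): x = 1417.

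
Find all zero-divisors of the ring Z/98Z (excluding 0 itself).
An element a ∈ Z/98Z (with a ≠ 0) is a zero-divisor iff gcd(a, 98) > 1 (because a is a unit precisely when gcd(a, n) = 1, and in Z/nZ every nonzero, non-unit element is a zero-divisor). Scan a = 1, ..., 97 and keep those with gcd(a, 98) > 1:
  gcd(2, 98) = 2, gcd(4, 98) = 2, gcd(6, 98) = 2, gcd(7, 98) = 7, gcd(8, 98) = 2, gcd(10, 98) = 2, gcd(12, 98) = 2, gcd(14, 98) = 14, gcd(16, 98) = 2, gcd(18, 98) = 2, gcd(20, 98) = 2, gcd(21, 98) = 7, gcd(22, 98) = 2, gcd(24, 98) = 2, gcd(26, 98) = 2, gcd(28, 98) = 14, gcd(30, 98) = 2, gcd(32, 98) = 2, gcd(34, 98) = 2, gcd(35, 98) = 7, gcd(36, 98) = 2, gcd(38, 98) = 2, gcd(40, 98) = 2, gcd(42, 98) = 14, gcd(44, 98) = 2, gcd(46, 98) = 2, gcd(48, 98) = 2, gcd(49, 98) = 49, gcd(50, 98) = 2, gcd(52, 98) = 2, gcd(54, 98) = 2, gcd(56, 98) = 14, gcd(58, 98) = 2, gcd(60, 98) = 2, gcd(62, 98) = 2, gcd(63, 98) = 7, gcd(64, 98) = 2, gcd(66, 98) = 2, gcd(68, 98) = 2, gcd(70, 98) = 14, gcd(72, 98) = 2, gcd(74, 98) = 2, gcd(76, 98) = 2, gcd(77, 98) = 7, gcd(78, 98) = 2, gcd(80, 98) = 2, gcd(82, 98) = 2, gcd(84, 98) = 14, gcd(86, 98) = 2, gcd(88, 98) = 2, gcd(90, 98) = 2, gcd(91, 98) = 7, gcd(92, 98) = 2, gcd(94, 98) = 2, gcd(96, 98) = 2.
All other a ∈ {1, ..., 97} have gcd(a, 98) = 1 and are units. So the nonzero zero-divisors are exactly the 55 values of a appearing in this scan.

Final answer: nonzero zero-divisors of Z/98Z = {2, 4, 6, 7, 8, 10, 12, 14, 16, 18, 20, 21, 22, 24, 26, 28, 30, 32, 34, 35, 36, 38, 40, 42, 44, 46, 48, 49, 50, 52, 54, 56, 58, 60, 62, 63, 64, 66, 68, 70, 72, 74, 76, 77, 78, 80, 82, 84, 86, 88, 90, 91, 92, 94, 96}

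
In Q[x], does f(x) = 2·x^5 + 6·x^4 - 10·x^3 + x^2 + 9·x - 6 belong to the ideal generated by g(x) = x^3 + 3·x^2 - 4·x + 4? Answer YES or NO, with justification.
NO

In Q[x] the ideal (g) consists of all multiples of g, so f ∈ (g) iff g | f, i.e. iff the remainder of f on division by g is 0. Divide f by g (g is monic, so eliminate the leading term of the running remainder at each step):
  leading term 2·x^5: subtract (2·x^2)·g(x) = 2·x^5 + 6·x^4 - 8·x^3 + 8·x^2, leaving -2·x^3 - 7·x^2 + 9·x - 6
  leading term -2·x^3: subtract (-2)·g(x) = -2·x^3 - 6·x^2 + 8·x - 8, leaving -x^2 + x + 2
The remainder r(x) = -x^2 + x + 2 ≠ 0 (and deg r < deg g), so g ∤ f, i.e. f ∉ (g).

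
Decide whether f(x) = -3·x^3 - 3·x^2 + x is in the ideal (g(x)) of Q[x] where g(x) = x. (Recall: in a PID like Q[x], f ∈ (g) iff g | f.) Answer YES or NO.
YES

In Q[x] the ideal (g) consists of all multiples of g, so f ∈ (g) iff g | f, i.e. iff the remainder of f on division by g is 0. Divide f by g (g is monic, so eliminate the leading term of the running remainder at each step):
  leading term -3·x^3: subtract (-3·x^2)·g(x) = -3·x^3, leaving -3·x^2 + x
  leading term -3·x^2: subtract (-3·x)·g(x) = -3·x^2, leaving x
  leading term x: subtract (1)·g(x) = x, leaving 0
The remainder is 0, so f(x) = g(x) · h(x) with h(x) = -3·x^2 - 3·x + 1. Hence g | f, i.e. f ∈ (g).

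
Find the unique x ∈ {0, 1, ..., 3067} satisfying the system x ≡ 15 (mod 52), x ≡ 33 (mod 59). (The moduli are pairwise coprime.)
x ≡ 2511 (mod 3068); the representative in [0, 3068) is 2511

The moduli 52, 59 are pairwise coprime, so by the CRT there is a unique solution mod 52·59 = 3068.
Solve by successive substitution. Start with x ≡ 15 (mod 52).
  Combine with x ≡ 33 (mod 59): write x = 15 + 52·t and require 15 + 52·t ≡ 33 (mod 59), i.e. 52·t ≡ 33 − 15 ≡ 18 (mod 59). Since 52^(−1) ≡ 42 (mod 59), t ≡ 42·18 ≡ 48 (mod 59). So x ≡ 15 + 52·48 = 2511 (mod 3068).
Unique solution in [0, 3068): x = 2511.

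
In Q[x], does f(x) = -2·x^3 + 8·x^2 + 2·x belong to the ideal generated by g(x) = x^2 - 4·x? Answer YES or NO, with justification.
In Q[x] the ideal (g) consists of all multiples of g, so f ∈ (g) iff g | f, i.e. iff the remainder of f on division by g is 0. Divide f by g (g is monic, so eliminate the leading term of the running remainder at each step):
  leading term -2·x^3: subtract (-2·x)·g(x) = -2·x^3 + 8·x^2, leaving 2·x
The remainder r(x) = 2·x ≠ 0 (and deg r < deg g), so g ∤ f, i.e. f ∉ (g).

Final answer: NO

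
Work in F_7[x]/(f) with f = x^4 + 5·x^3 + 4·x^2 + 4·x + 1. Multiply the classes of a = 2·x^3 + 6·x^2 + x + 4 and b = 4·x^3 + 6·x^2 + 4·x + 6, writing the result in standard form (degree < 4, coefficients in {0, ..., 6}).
Multiply as integer polynomials: a · b = 8·x^6 + 36·x^5 + 48·x^4 + 58·x^3 + 64·x^2 + 22·x + 24. Reducing coefficients mod 7: a · b ≡ x^6 + x^5 + 6·x^4 + 2·x^3 + x^2 + x + 3. Now divide by f(x) = x^4 + 5·x^3 + 4·x^2 + 4·x + 1 in F_7[x], eliminating the leading term at each step:
  leading term x^6: subtract (x^2)·f(x) = x^6 + 5·x^5 + 4·x^4 + 4·x^3 + x^2, leaving 3·x^5 + 2·x^4 + 5·x^3 + x + 3 (coefficients mod 7)
  leading term 3·x^5: subtract (3·x)·f(x) = 3·x^5 + x^4 + 5·x^3 + 5·x^2 + 3·x, leaving x^4 + 2·x^2 + 5·x + 3 (coefficients mod 7)
  leading term x^4: subtract (1)·f(x) = x^4 + 5·x^3 + 4·x^2 + 4·x + 1, leaving 2·x^3 + 5·x^2 + x + 2 (coefficients mod 7)
The degree is now < 4, so this is the remainder. Hence a · b ≡ 2·x^3 + 5·x^2 + x + 2 in F_7[x]/(f).

Final answer: a · b ≡ 2·x^3 + 5·x^2 + x + 2 (mod f(x))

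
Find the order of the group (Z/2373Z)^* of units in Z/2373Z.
(Z/2373Z)^* consists of the classes a with gcd(a, 2373) = 1, so its order is φ(2373). φ is multiplicative, with φ(p^e) = p^e − p^(e−1). Factorise 2373 = 3 · 7 · 113. Then
  φ(2373) = (3 − 1) · (7 − 1) · (113 − 1) = 2 · 6 · 112 = 1344.
Thus |(Z/2373Z)^*| = 1344.

Final answer: |(Z/2373Z)^*| = 1344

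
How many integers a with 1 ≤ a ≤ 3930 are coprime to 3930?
1040

The number of a ∈ {1, ..., 3930} with gcd(a, 3930) = 1 is by definition Euler's totient φ(3930). φ is multiplicative, with φ(p^e) = p^e − p^(e−1). Factorise 3930 = 2 · 3 · 5 · 131. Then
  φ(3930) = (2 − 1) · (3 − 1) · (5 − 1) · (131 − 1) = 1 · 2 · 4 · 130 = 1040.
So there are 1040 such integers.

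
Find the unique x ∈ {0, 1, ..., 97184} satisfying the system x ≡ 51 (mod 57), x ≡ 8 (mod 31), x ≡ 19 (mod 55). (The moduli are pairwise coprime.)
x ≡ 24219 (mod 97185); the representative in [0, 97185) is 24219

The moduli 57, 31, 55 are pairwise coprime, so by the CRT there is a unique solution mod 57·31·55 = 97185.
Solve by successive substitution. Start with x ≡ 51 (mod 57).
  Combine with x ≡ 8 (mod 31): write x = 51 + 57·t and require 51 + 57·t ≡ 8 (mod 31), i.e. 57·t ≡ 8 − 51 ≡ 19 (mod 31). Since 57^(−1) ≡ 6 (mod 31) (57 ≡ 26 (mod 31)), t ≡ 6·19 ≡ 21 (mod 31). So x ≡ 51 + 57·21 = 1248 (mod 1767).
  Combine with x ≡ 19 (mod 55): write x = 1248 + 1767·t and require 1248 + 1767·t ≡ 19 (mod 55), i.e. 1767·t ≡ 19 − 1248 ≡ 36 (mod 55). Since 1767^(−1) ≡ 8 (mod 55) (1767 ≡ 7 (mod 55)), t ≡ 8·36 ≡ 13 (mod 55). So x ≡ 1248 + 1767·13 = 24219 (mod 97185).
Unique solution in [0, 97185): x = 24219.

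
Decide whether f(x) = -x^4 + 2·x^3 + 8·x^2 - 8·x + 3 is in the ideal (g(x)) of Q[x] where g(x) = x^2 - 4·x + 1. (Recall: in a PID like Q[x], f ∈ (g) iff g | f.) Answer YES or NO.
In Q[x] the ideal (g) consists of all multiples of g, so f ∈ (g) iff g | f, i.e. iff the remainder of f on division by g is 0. Divide f by g (g is monic, so eliminate the leading term of the running remainder at each step):
  leading term -x^4: subtract (-x^2)·g(x) = -x^4 + 4·x^3 - x^2, leaving -2·x^3 + 9·x^2 - 8·x + 3
  leading term -2·x^3: subtract (-2·x)·g(x) = -2·x^3 + 8·x^2 - 2·x, leaving x^2 - 6·x + 3
  leading term x^2: subtract (1)·g(x) = x^2 - 4·x + 1, leaving 2 - 2·x
The remainder r(x) = 2 - 2·x ≠ 0 (and deg r < deg g), so g ∤ f, i.e. f ∉ (g).

Final answer: NO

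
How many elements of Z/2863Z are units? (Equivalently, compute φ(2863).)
An element a ∈ Z/2863Z is a unit iff gcd(a, 2863) = 1, so the number of units is φ(2863). φ is multiplicative, with φ(p^e) = p^e − p^(e−1). Factorise 2863 = 7 · 409. Then
  φ(2863) = (7 − 1) · (409 − 1) = 6 · 408 = 2448.

Final answer: Z/2863Z has φ(2863) = 2448 units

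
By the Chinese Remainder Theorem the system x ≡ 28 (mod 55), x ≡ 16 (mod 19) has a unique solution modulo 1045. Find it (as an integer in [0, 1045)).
x ≡ 358 (mod 1045); the representative in [0, 1045) is 358

The moduli 55, 19 are pairwise coprime, so by the CRT there is a unique solution mod 55·19 = 1045.
Solve by successive substitution. Start with x ≡ 28 (mod 55).
  Combine with x ≡ 16 (mod 19): write x = 28 + 55·t and require 28 + 55·t ≡ 16 (mod 19), i.e. 55·t ≡ 16 − 28 ≡ 7 (mod 19). Since 55^(−1) ≡ 9 (mod 19) (55 ≡ 17 (mod 19)), t ≡ 9·7 ≡ 6 (mod 19). So x ≡ 28 + 55·6 = 358 (mod 1045).
Unique solution in [0, 1045): x = 358.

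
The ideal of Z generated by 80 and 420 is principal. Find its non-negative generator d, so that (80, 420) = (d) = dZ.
In the PID Z, (a, b) is generated by gcd(a, b). Compute gcd(420, 80) with the extended Euclidean algorithm, tracking rows (r, s, t) with s·420 + t·80 = r:
  row A: (420, 1, 0)   [1·420 + 0·80 = 420]
  row B: (80, 0, 1)   [0·420 + 1·80 = 80]
  420 = 5·80 + 20   → row C = row A − 5·row B = (20, 1, −5)   [check: 1·420 − 5·80 = 20]
  80 = 4·20 + 0   → remainder 0, stop. gcd = 20 (last nonzero row C).
So gcd(80, 420) = 20, with Bézout identity 1·420 − 5·80 = 20. Containment (⊇): the Bézout identity exhibits 20 as an element of (80, 420), giving (20) ⊆ (80, 420). Containment (⊆): since 20 | 80 and 20 | 420 (80 = 20·4, 420 = 20·21), every Z-linear combination of 80 and 420 is divisible by 20, so (80, 420) ⊆ (20). Therefore (80, 420) = (20), d = 20.

Final answer: (80, 420) = (20); d = 20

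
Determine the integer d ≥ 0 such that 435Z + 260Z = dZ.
In the PID Z, (a, b) is generated by gcd(a, b). Compute gcd(435, 260) with the extended Euclidean algorithm, tracking rows (r, s, t) with s·435 + t·260 = r:
  row A: (435, 1, 0)   [1·435 + 0·260 = 435]
  row B: (260, 0, 1)   [0·435 + 1·260 = 260]
  435 = 1·260 + 175   → row C = row A − 1·row B = (175, 1, −1)   [check: 1·435 − 1·260 = 175]
  260 = 1·175 + 85   → row D = row B − 1·row C = (85, −1, 2)   [check: −1·435 + 2·260 = 85]
  175 = 2·85 + 5   → row E = row C − 2·row D = (5, 3, −5)   [check: 3·435 − 5·260 = 5]
  85 = 17·5 + 0   → remainder 0, stop. gcd = 5 (last nonzero row E).
So gcd(435, 260) = 5, with Bézout identity 3·435 − 5·260 = 5. Containment (⊇): the Bézout identity exhibits 5 as an element of (435, 260), giving (5) ⊆ (435, 260). Containment (⊆): since 5 | 435 and 5 | 260 (435 = 5·87, 260 = 5·52), every Z-linear combination of 435 and 260 is divisible by 5, so (435, 260) ⊆ (5). Therefore (435, 260) = (5), d = 5.

Final answer: (435, 260) = (5); d = 5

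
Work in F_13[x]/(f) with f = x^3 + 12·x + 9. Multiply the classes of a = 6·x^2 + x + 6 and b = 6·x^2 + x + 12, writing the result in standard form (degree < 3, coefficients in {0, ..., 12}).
a · b ≡ 2·x^2 + 5·x + 3 (mod f(x))

Multiply as integer polynomials: a · b = 36·x^4 + 12·x^3 + 109·x^2 + 18·x + 72. Reducing coefficients mod 13: a · b ≡ 10·x^4 + 12·x^3 + 5·x^2 + 5·x + 7. Now divide by f(x) = x^3 + 12·x + 9 in F_13[x], eliminating the leading term at each step:
  leading term 10·x^4: subtract (10·x)·f(x) = 10·x^4 + 3·x^2 + 12·x, leaving 12·x^3 + 2·x^2 + 6·x + 7 (coefficients mod 13)
  leading term 12·x^3: subtract (12)·f(x) = 12·x^3 + x + 4, leaving 2·x^2 + 5·x + 3 (coefficients mod 13)
The degree is now < 3, so this is the remainder. Hence a · b ≡ 2·x^2 + 5·x + 3 in F_13[x]/(f).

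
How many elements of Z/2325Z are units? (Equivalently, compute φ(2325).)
Z/2325Z has φ(2325) = 1200 units

An element a ∈ Z/2325Z is a unit iff gcd(a, 2325) = 1, so the number of units is φ(2325). φ is multiplicative, with φ(p^e) = p^e − p^(e−1). Factorise 2325 = 3 · 5^2 · 31. Then
  φ(2325) = (3 − 1) · (5^2 − 5^1) · (31 − 1) = 2 · 20 · 30 = 1200.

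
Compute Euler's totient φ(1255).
φ is multiplicative, with φ(p^e) = p^e − p^(e−1). Factorise 1255 = 5 · 251. Then
  φ(1255) = (5 − 1) · (251 − 1) = 4 · 250 = 1000.

Final answer: φ(1255) = 1000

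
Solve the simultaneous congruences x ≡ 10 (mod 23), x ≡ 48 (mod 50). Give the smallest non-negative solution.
x ≡ 148 (mod 1150); the representative in [0, 1150) is 148

The moduli 23, 50 are pairwise coprime, so by the CRT there is a unique solution mod 23·50 = 1150.
Solve by successive substitution. Start with x ≡ 10 (mod 23).
  Combine with x ≡ 48 (mod 50): write x = 10 + 23·t and require 10 + 23·t ≡ 48 (mod 50), i.e. 23·t ≡ 48 − 10 ≡ 38 (mod 50). Since 23^(−1) ≡ 37 (mod 50), t ≡ 37·38 ≡ 6 (mod 50). So x ≡ 10 + 23·6 = 148 (mod 1150).
Unique solution in [0, 1150): x = 148.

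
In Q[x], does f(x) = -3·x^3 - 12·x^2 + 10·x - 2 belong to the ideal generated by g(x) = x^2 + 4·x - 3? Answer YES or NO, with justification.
In Q[x] the ideal (g) consists of all multiples of g, so f ∈ (g) iff g | f, i.e. iff the remainder of f on division by g is 0. Divide f by g (g is monic, so eliminate the leading term of the running remainder at each step):
  leading term -3·x^3: subtract (-3·x)·g(x) = -3·x^3 - 12·x^2 + 9·x, leaving x - 2
The remainder r(x) = x - 2 ≠ 0 (and deg r < deg g), so g ∤ f, i.e. f ∉ (g).

Final answer: NO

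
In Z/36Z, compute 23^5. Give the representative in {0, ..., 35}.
11

Use repeated squaring. Binary(5) = 101. Walk through the bits of the exponent 5 left-to-right: at each bit after the leading one, square the running value, then multiply by 23 if the bit is 1 (always reducing mod 36):
  bit 1 = 1 (leading): start with 23.
  bit 2 = 0: square 23^2 = 529 ≡ 25 (mod 36).
  bit 3 = 1: square 25^2 = 625 ≡ 13; bit is 1, so multiply 13·23 = 299 ≡ 11 (mod 36).
Final value: 23^5 ≡ 11 (mod 36).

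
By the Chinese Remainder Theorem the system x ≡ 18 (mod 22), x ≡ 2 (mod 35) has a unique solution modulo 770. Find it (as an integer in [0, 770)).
x ≡ 282 (mod 770); the representative in [0, 770) is 282

The moduli 22, 35 are pairwise coprime, so by the CRT there is a unique solution mod 22·35 = 770.
Solve by successive substitution. Start with x ≡ 18 (mod 22).
  Combine with x ≡ 2 (mod 35): write x = 18 + 22·t and require 18 + 22·t ≡ 2 (mod 35), i.e. 22·t ≡ 2 − 18 ≡ 19 (mod 35). Since 22^(−1) ≡ 8 (mod 35), t ≡ 8·19 ≡ 12 (mod 35). So x ≡ 18 + 22·12 = 282 (mod 770).
Unique solution in [0, 770): x = 282.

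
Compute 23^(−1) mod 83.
23^(−1) ≡ 65 (mod 83)

Apply the extended Euclidean algorithm to (83, 23), tracking rows (r, s, t) with s·83 + t·23 = r. Each division r_prev = q·r_cur + r_new produces the new row as (previous row) − q·(current row):
  row A: (83, 1, 0)   [1·83 + 0·23 = 83]
  row B: (23, 0, 1)   [0·83 + 1·23 = 23]
  83 = 3·23 + 14   → row C = row A − 3·row B = (14, 1, −3)   [check: 1·83 − 3·23 = 14]
  23 = 1·14 + 9   → row D = row B − 1·row C = (9, −1, 4)   [check: −1·83 + 4·23 = 9]
  14 = 1·9 + 5   → row E = row C − 1·row D = (5, 2, −7)   [check: 2·83 − 7·23 = 5]
  9 = 1·5 + 4   → row F = row D − 1·row E = (4, −3, 11)   [check: −3·83 + 11·23 = 4]
  5 = 1·4 + 1   → row G = row E − 1·row F = (1, 5, −18)   [check: 5·83 − 18·23 = 1]
  4 = 4·1 + 0   → remainder 0, stop. gcd = 1 (last nonzero row G).
The gcd is 1, so 23 is invertible mod 83. The last nonzero row gives 5·83 − 18·23 = 1, so t = −18. So 23^(−1) ≡ −18 ≡ 65 (mod 83). Verify: 23 · 65 = 1495 ≡ 1 (mod 83). ✓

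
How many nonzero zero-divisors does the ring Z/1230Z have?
In Z/1230Z each nonzero element is either a unit (gcd with 1230 is 1) or a zero-divisor (gcd > 1). The number of units is φ(1230): factorise 1230 = 2 · 3 · 5 · 41, so φ(1230) = (2 − 1) · (3 − 1) · (5 − 1) · (41 − 1) = 1 · 2 · 4 · 40 = 320. The nonzero elements number 1230 − 1 = 1229. Hence the nonzero zero-divisors number 1229 − 320 = 909.

Final answer: Z/1230Z has 909 nonzero zero-divisors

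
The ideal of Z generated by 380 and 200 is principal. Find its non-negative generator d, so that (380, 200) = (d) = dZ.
(380, 200) = (20); d = 20

In the PID Z, (a, b) is generated by gcd(a, b). Compute gcd(380, 200) with the extended Euclidean algorithm, tracking rows (r, s, t) with s·380 + t·200 = r:
  row A: (380, 1, 0)   [1·380 + 0·200 = 380]
  row B: (200, 0, 1)   [0·380 + 1·200 = 200]
  380 = 1·200 + 180   → row C = row A − 1·row B = (180, 1, −1)   [check: 1·380 − 1·200 = 180]
  200 = 1·180 + 20   → row D = row B − 1·row C = (20, −1, 2)   [check: −1·380 + 2·200 = 20]
  180 = 9·20 + 0   → remainder 0, stop. gcd = 20 (last nonzero row D).
So gcd(380, 200) = 20, with Bézout identity −1·380 + 2·200 = 20. Containment (⊇): the Bézout identity exhibits 20 as an element of (380, 200), giving (20) ⊆ (380, 200). Containment (⊆): since 20 | 380 and 20 | 200 (380 = 20·19, 200 = 20·10), every Z-linear combination of 380 and 200 is divisible by 20, so (380, 200) ⊆ (20). Therefore (380, 200) = (20), d = 20.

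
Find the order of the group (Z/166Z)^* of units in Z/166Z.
(Z/166Z)^* consists of the classes a with gcd(a, 166) = 1, so its order is φ(166). φ is multiplicative, with φ(p^e) = p^e − p^(e−1). Factorise 166 = 2 · 83. Then
  φ(166) = (2 − 1) · (83 − 1) = 1 · 82 = 82.
Thus |(Z/166Z)^*| = 82.

Final answer: |(Z/166Z)^*| = 82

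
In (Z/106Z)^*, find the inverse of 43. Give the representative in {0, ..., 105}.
Apply the extended Euclidean algorithm to (106, 43), tracking rows (r, s, t) with s·106 + t·43 = r. Each division r_prev = q·r_cur + r_new produces the new row as (previous row) − q·(current row):
  row A: (106, 1, 0)   [1·106 + 0·43 = 106]
  row B: (43, 0, 1)   [0·106 + 1·43 = 43]
  106 = 2·43 + 20   → row C = row A − 2·row B = (20, 1, −2)   [check: 1·106 − 2·43 = 20]
  43 = 2·20 + 3   → row D = row B − 2·row C = (3, −2, 5)   [check: −2·106 + 5·43 = 3]
  20 = 6·3 + 2   → row E = row C − 6·row D = (2, 13, −32)   [check: 13·106 − 32·43 = 2]
  3 = 1·2 + 1   → row F = row D − 1·row E = (1, −15, 37)   [check: −15·106 + 37·43 = 1]
  2 = 2·1 + 0   → remainder 0, stop. gcd = 1 (last nonzero row F).
The gcd is 1, so 43 is invertible mod 106. The last nonzero row gives −15·106 + 37·43 = 1, so t = 37. So 43^(−1) ≡ 37 (mod 106). Verify: 43 · 37 = 1591 ≡ 1 (mod 106). ✓

Final answer: 43^(−1) ≡ 37 (mod 106)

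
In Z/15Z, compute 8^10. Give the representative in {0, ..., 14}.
4

Use repeated squaring. Binary(10) = 1010. Walk through the bits of the exponent 10 left-to-right: at each bit after the leading one, square the running value, then multiply by 8 if the bit is 1 (always reducing mod 15):
  bit 1 = 1 (leading): start with 8.
  bit 2 = 0: square 8^2 = 64 ≡ 4 (mod 15).
  bit 3 = 1: square 4^2 = 16 ≡ 1; bit is 1, so multiply 1·8 = 8 (mod 15).
  bit 4 = 0: square 8^2 = 64 ≡ 4 (mod 15).
Final value: 8^10 ≡ 4 (mod 15).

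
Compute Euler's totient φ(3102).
φ is multiplicative, with φ(p^e) = p^e − p^(e−1). Factorise 3102 = 2 · 3 · 11 · 47. Then
  φ(3102) = (2 − 1) · (3 − 1) · (11 − 1) · (47 − 1) = 1 · 2 · 10 · 46 = 920.

Final answer: φ(3102) = 920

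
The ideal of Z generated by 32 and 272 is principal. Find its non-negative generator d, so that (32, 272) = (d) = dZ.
In the PID Z, (a, b) is generated by gcd(a, b). Compute gcd(272, 32) with the extended Euclidean algorithm, tracking rows (r, s, t) with s·272 + t·32 = r:
  row A: (272, 1, 0)   [1·272 + 0·32 = 272]
  row B: (32, 0, 1)   [0·272 + 1·32 = 32]
  272 = 8·32 + 16   → row C = row A − 8·row B = (16, 1, −8)   [check: 1·272 − 8·32 = 16]
  32 = 2·16 + 0   → remainder 0, stop. gcd = 16 (last nonzero row C).
So gcd(32, 272) = 16, with Bézout identity 1·272 − 8·32 = 16. Containment (⊇): the Bézout identity exhibits 16 as an element of (32, 272), giving (16) ⊆ (32, 272). Containment (⊆): since 16 | 32 and 16 | 272 (32 = 16·2, 272 = 16·17), every Z-linear combination of 32 and 272 is divisible by 16, so (32, 272) ⊆ (16). Therefore (32, 272) = (16), d = 16.

Final answer: (32, 272) = (16); d = 16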